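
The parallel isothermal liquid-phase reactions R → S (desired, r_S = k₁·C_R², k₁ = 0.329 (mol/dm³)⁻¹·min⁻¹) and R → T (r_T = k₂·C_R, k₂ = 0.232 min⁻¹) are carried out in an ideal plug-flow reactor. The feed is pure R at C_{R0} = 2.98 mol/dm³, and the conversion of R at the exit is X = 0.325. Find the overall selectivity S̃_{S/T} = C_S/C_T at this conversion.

C_R = C_{R0}(1−X) = 2.012 mol/dm³.
Along a PFR/batch, dC_T/dC_R = −r_T/(r_S+r_T) = −k₂/(k₂+k₁·C_R).
Integrating from C_{R0} to C_R: C_T = (0.232/0.329)·ln[(0.232+0.329·2.98)/(0.232+0.329·2.01)] = 0.7052·ln(1.212/0.8938) = 0.2150 mol/dm³.
Then C_S = (C_{R0}−C_R) − C_T = 0.9685 − 0.2150 = 0.7535 mol/dm³.
S̃_{S/T} = C_S/C_T = 0.7535/0.2150 = 3.50.

3.50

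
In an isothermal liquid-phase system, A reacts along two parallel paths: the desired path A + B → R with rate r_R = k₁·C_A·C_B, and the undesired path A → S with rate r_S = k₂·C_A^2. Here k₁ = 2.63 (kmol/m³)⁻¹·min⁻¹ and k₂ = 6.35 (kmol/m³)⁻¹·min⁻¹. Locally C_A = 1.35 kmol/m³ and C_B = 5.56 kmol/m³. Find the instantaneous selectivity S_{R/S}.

S_{R/S} = r_R/r_S = (k₁·C_A·C_B)/(k₂·C_A^2) = (k₁/k₂)·C_A⁻¹·C_B.
= (2.63×1.350×5.560) / (6.35×1.350^2) = 19.74/11.57 = 1.71.
The undesired path is higher order in A, so low C_A (CSTR or dilute feed) favours R.

1.71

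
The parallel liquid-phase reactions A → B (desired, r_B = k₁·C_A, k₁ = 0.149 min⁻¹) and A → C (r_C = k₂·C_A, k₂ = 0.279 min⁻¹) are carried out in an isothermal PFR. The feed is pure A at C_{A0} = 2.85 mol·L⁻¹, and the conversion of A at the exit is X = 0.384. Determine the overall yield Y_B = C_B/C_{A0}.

0.134

C_A = C_{A0}(1−X) = 1.756 mol·L⁻¹.
Both paths are first order in A, so the instantaneous fraction to B is constant: dC_B/d(−C_A) = k₁/(k₁+k₂) = 0.3481.
C_B = 0.3481·(C_{A0}−C_A) = 0.3481×1.094 = 0.381 mol·L⁻¹.
Y_B = C_B/C_{A0} = 0.3810/2.85 = 0.134.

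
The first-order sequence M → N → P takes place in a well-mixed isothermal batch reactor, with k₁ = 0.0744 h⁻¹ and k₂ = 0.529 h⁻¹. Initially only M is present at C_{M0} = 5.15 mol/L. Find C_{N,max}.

Evaluating C_N at t_opt = ln(k₂/k₁)/(k₂−k₁) gives C_{N,max}/C_{M0} = (k₁/k₂)^[k₂/(k₂−k₁)].
= (0.0744/0.529)^(0.529/(0.529−0.0744)) = (0.1406)^(1.164) = 0.1020.
C_{N,max} = 0.1020×5.15 = 0.525 mol/L.

0.525 mol/L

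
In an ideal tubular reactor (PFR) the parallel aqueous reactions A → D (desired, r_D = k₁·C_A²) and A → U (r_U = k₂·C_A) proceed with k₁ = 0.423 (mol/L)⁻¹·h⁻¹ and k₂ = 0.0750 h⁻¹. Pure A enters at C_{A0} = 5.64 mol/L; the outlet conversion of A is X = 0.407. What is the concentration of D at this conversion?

2.21 mol/L

C_A = C_{A0}(1−X) = 3.345 mol/L.
Along a PFR/batch, dC_U/dC_A = −r_U/(r_D+r_U) = −k₂/(k₂+k₁·C_A).
Integrating from C_{A0} to C_A: C_U = (0.0750/0.423)·ln[(0.0750+0.423·5.64)/(0.0750+0.423·3.34)] = 0.1773·ln(2.461/1.490) = 0.08898 mol/L.
Then C_D = (C_{A0}−C_A) − C_U = 2.295 − 0.08898 = 2.206 mol/L.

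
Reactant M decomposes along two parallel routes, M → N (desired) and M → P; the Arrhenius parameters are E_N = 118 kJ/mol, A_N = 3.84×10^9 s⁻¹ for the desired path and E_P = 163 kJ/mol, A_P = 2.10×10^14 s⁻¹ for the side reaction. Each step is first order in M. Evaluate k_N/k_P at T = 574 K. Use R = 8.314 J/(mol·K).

0.228

Since both paths have the same order in M, the concentration cancels and S_{N/P} = k_N/k_P = (A_N/A_P)·exp[(E_P−E_N)/(RT)].
(E_P−E_N)/(RT) = (163−118)×10³/(8.314×574) = 45000/4772 = 9.430.
k_N/k_P = (3.84×10^9/2.10×10^14)·exp(9.430) = 1.829×10^-5 × 12451 = 0.228.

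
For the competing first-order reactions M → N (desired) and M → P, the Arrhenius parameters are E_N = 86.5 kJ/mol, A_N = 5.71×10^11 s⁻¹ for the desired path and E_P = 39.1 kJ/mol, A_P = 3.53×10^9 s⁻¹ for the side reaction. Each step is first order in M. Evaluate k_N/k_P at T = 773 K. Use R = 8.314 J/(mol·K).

Since both paths have the same order in M, the concentration cancels and S_{N/P} = k_N/k_P = (A_N/A_P)·exp[(E_P−E_N)/(RT)].
(E_P−E_N)/(RT) = (39.1−86.5)×10³/(8.314×773) = -47400/6427 = -7.375.
k_N/k_P = (5.71×10^11/3.53×10^9)·exp(-7.375) = 161.8 × 6.264×10^-4 = 0.101.
Since E_N > E_P, raising the temperature improves selectivity toward N.

0.101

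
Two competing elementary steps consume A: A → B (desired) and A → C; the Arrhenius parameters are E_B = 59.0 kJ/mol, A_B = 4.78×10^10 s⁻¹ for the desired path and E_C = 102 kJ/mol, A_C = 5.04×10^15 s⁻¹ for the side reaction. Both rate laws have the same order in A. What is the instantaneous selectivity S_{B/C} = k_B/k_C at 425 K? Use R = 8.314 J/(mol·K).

Since both paths have the same order in A, the concentration cancels and S_{B/C} = k_B/k_C = (A_B/A_C)·exp[(E_C−E_B)/(RT)].
(E_C−E_B)/(RT) = (102−59.0)×10³/(8.314×425) = 43000/3533 = 12.17.
k_B/k_C = (4.78×10^10/5.04×10^15)·exp(12.17) = 9.484×10^-6 × 1.928×10^5 = 1.83.

1.83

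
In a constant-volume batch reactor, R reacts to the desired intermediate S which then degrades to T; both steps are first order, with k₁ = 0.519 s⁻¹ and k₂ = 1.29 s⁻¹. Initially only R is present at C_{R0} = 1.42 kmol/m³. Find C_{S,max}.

Evaluating C_S at t_opt = ln(k₂/k₁)/(k₂−k₁) gives C_{S,max}/C_{R0} = (k₁/k₂)^[k₂/(k₂−k₁)].
= (0.519/1.29)^(1.29/(1.29−0.519)) = (0.4023)^(1.673) = 0.2180.
C_{S,max} = 0.2180×1.42 = 0.310 kmol/m³.

0.310 kmol/m³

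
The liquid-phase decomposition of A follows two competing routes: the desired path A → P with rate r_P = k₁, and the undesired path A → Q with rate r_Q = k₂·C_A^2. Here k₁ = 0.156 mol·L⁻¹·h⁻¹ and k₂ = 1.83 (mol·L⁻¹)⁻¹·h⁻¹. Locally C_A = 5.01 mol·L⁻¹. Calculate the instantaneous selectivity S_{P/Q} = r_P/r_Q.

0.00340

S_{P/Q} = r_P/r_Q = (k₁)/(k₂·C_A^2) = (k₁/k₂)·C_A^-2.
= (0.156) / (1.83×5.010^2) = 0.1560/45.93 = 0.00340.
The undesired path is higher order in A, so low C_A (CSTR or dilute feed) favours P.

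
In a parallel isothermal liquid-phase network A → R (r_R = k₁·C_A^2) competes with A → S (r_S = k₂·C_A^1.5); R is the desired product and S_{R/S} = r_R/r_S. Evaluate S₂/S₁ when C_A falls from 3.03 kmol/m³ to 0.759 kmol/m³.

S_{R/S} = (k₁/k₂)·C_A^0.5, so S₂/S₁ = (C_{A,2}/C_{A,1})^0.5.
= (0.759/3.03)^0.5 = (0.2505)^0.5 = 0.500.

0.500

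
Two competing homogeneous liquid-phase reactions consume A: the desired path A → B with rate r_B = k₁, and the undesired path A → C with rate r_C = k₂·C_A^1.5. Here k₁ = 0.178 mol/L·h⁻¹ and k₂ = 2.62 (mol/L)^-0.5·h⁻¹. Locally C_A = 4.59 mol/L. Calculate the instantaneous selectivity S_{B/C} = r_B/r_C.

0.00691

S_{B/C} = r_B/r_C = (k₁)/(k₂·C_A^1.5) = (k₁/k₂)·C_A^-1.5.
= (0.178) / (2.62×4.590^1.5) = 0.1780/25.76 = 0.00691.
The undesired path is higher order in A, so low C_A (CSTR or dilute feed) favours B.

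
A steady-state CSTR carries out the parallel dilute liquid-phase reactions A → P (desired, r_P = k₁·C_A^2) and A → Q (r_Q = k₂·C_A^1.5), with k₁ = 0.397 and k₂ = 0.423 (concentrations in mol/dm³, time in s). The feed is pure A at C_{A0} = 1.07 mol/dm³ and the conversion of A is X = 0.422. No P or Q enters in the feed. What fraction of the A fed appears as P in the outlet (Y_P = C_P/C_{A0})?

0.179

Exit C_A = C_{A0}(1−X) = 1.07×0.578 = 0.6185 mol/dm³.
Rates in a CSTR are evaluated at the outlet concentration: r_P = 0.397×0.6185^2 = 0.1518, r_Q = 0.423×0.6185^1.5 = 0.2057.
Fraction of consumed A going to P: r_P/(r_P+r_Q) = 0.4247.
C_P = 0.4247·C_{A0}·X = 0.4247×1.07×0.422 = 0.192 mol/dm³; Y_P = C_P/C_{A0} = 0.179.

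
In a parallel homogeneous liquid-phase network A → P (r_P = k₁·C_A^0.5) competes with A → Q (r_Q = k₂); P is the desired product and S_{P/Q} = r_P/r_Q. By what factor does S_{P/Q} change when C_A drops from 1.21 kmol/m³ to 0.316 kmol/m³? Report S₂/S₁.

0.511

S_{P/Q} = (k₁/k₂)·C_A^0.5, so S₂/S₁ = (C_{A,2}/C_{A,1})^0.5.
= (0.316/1.21)^0.5 = (0.2612)^0.5 = 0.511.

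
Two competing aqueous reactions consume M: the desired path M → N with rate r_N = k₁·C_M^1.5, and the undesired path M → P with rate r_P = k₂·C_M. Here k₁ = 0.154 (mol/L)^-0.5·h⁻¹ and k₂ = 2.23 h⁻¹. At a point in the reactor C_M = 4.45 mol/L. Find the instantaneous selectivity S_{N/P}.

S_{N/P} = r_N/r_P = (k₁·C_M^1.5)/(k₂·C_M) = (k₁/k₂)·C_M^0.5.
= (0.154×4.450^1.5) / (2.23×4.450) = 1.446/9.924 = 0.146.
Since the desired path is higher order in M, keeping C_M high (PFR or concentrated feed) favours N.

0.146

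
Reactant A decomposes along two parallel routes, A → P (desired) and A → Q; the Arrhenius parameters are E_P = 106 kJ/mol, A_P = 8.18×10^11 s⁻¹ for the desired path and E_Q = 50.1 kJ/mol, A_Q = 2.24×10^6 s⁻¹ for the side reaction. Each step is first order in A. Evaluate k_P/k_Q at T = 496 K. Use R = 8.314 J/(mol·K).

0.474

With equal orders, S_{P/Q} = k_P/k_Q = (A_P/A_Q)·exp[(E_Q−E_P)/(RT)].
(E_Q−E_P)/(RT) = (50.1−106)×10³/(8.314×496) = -55900/4124 = -13.56.
k_P/k_Q = (8.18×10^11/2.24×10^6)·exp(-13.56) = 3.652×10^5 × 1.297×10^-6 = 0.474.
Since E_P > E_Q, raising the temperature improves selectivity toward P.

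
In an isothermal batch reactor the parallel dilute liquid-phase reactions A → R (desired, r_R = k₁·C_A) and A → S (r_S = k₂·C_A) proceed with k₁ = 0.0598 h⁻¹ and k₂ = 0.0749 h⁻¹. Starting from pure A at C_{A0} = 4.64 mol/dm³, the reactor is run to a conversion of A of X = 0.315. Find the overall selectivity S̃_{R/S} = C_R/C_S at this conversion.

C_A = C_{A0}(1−X) = 3.178 mol/dm³.
Both paths are first order in A, so the instantaneous fraction to R is constant: dC_R/d(−C_A) = k₁/(k₁+k₂) = 0.4439.
C_R = 0.4439·(C_{A0}−C_A) = 0.4439×1.462 = 0.649 mol/dm³.
C_S = (C_{A0}−C_A)−C_R = 0.8127 mol/dm³; S̃_{R/S} = 0.6489/0.8127 = 0.798.

0.798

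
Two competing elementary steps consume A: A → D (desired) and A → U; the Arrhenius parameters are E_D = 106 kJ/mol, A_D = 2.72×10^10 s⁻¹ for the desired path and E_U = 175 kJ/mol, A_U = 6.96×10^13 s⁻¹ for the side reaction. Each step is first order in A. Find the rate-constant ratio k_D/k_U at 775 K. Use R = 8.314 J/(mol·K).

17.5

With equal orders, S_{D/U} = k_D/k_U = (A_D/A_U)·exp[(E_U−E_D)/(RT)].
(E_U−E_D)/(RT) = (175−106)×10³/(8.314×775) = 69000/6443 = 10.71.
k_D/k_U = (2.72×10^10/6.96×10^13)·exp(10.71) = 3.908×10^-4 × 44744 = 17.5.
Since E_D < E_U, lowering the temperature improves selectivity toward D.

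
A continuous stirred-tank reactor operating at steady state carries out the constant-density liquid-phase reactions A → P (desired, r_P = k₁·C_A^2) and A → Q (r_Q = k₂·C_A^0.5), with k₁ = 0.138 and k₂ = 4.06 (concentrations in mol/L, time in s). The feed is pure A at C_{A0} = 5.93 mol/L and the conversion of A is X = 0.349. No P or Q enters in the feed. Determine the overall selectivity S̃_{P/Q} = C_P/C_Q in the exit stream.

Exit C_A = C_{A0}(1−X) = 5.93×0.651 = 3.860 mol/L.
Rates in a CSTR are evaluated at the outlet concentration: r_P = 0.138×3.860^2 = 2.057, r_Q = 4.06×3.860^0.5 = 7.977.
Overall selectivity = C_P/C_Q = r_Pτ/(r_Qτ) = r_P/r_Q = 0.258.

0.258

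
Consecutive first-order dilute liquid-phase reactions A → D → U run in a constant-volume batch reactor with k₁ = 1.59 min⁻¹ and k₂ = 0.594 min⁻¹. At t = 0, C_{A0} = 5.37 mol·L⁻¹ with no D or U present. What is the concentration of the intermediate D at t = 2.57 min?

1.72 mol·L⁻¹

Solving the coupled first-order balances gives C_D(t) = [k₁/(k₂−k₁)]·C_{A0}·(e^(−k₁t) − e^(−k₂t)).
e^(−k₁t) = e^(−1.59×2.57) = e^(−4.086) = 0.01680; e^(−k₂t) = e^(−1.527) = 0.2173.
C_D = 1.59×5.37/(0.594−1.59) × (0.01680−0.2173) = (-8.573)×(-0.2005) = 1.719 mol·L⁻¹.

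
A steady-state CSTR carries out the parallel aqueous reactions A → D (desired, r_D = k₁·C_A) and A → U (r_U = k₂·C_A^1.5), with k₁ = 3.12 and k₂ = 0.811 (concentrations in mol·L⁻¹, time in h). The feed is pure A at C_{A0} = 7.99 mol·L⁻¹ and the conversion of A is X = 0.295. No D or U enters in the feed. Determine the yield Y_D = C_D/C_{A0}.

0.182

Exit C_A = C_{A0}(1−X) = 7.99×0.705 = 5.633 mol·L⁻¹.
A CSTR operates uniformly at the exit composition, giving r_D = 17.57 and r_U = 10.84 (each k·C_A^n at C_A = 5.633).
Fraction of consumed A going to D: r_D/(r_D+r_U) = 0.6185.
C_D = 0.6185·C_{A0}·X = 0.6185×7.99×0.295 = 1.46 mol·L⁻¹; Y_D = C_D/C_{A0} = 0.182.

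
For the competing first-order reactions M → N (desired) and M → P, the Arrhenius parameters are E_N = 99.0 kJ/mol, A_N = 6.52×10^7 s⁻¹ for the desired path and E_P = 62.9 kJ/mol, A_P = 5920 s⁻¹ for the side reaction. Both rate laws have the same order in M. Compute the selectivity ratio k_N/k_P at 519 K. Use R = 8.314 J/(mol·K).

Since both paths have the same order in M, the concentration cancels and S_{N/P} = k_N/k_P = (A_N/A_P)·exp[(E_P−E_N)/(RT)].
(E_P−E_N)/(RT) = (62.9−99.0)×10³/(8.314×519) = -36100/4315 = -8.366.
k_N/k_P = (6.52×10^7/5920)·exp(-8.366) = 11014 × 2.326×10^-4 = 2.56.
Since E_N > E_P, raising the temperature improves selectivity toward N.

2.56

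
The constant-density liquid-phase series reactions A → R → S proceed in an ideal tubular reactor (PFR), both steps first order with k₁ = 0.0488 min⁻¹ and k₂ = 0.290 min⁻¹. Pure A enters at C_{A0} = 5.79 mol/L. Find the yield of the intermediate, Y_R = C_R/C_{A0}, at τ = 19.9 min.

For first-order series with pure A initially, C_R(τ) = k₁C_{A0}/(k₂−k₁)·(e^(−k₁τ) − e^(−k₂τ)).
e^(−k₁τ) = e^(−0.0488×19.9) = e^(−0.9711) = 0.3787; e^(−k₂τ) = e^(−5.771) = 0.003117.
C_R = 0.0488×5.79/(0.290−0.0488) × (0.3787−0.003117) = 1.171×0.3755 = 0.4399 mol/L.
Y_R = C_R/C_{A0} = 0.4399/5.79 = 0.0760.

0.0760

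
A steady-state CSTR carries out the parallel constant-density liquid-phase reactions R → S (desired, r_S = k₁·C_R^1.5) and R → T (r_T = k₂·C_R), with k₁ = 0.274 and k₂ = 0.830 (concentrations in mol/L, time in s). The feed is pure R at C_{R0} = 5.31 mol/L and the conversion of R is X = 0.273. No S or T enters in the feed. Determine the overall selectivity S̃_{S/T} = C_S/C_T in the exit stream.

0.649

Exit C_R = C_{R0}(1−X) = 5.31×0.727 = 3.860 mol/L.
Rates in a CSTR are evaluated at the outlet concentration: r_S = 0.274×3.860^1.5 = 2.078, r_T = 0.830×3.860 = 3.204.
Overall selectivity = C_S/C_T = r_Sτ/(r_Tτ) = r_S/r_T = 0.649.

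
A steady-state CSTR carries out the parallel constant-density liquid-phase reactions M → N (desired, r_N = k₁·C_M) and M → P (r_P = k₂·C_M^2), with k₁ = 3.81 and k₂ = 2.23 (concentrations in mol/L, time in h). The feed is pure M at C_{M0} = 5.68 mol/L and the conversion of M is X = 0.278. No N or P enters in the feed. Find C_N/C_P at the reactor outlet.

Exit C_M = C_{M0}(1−X) = 5.68×0.722 = 4.101 mol/L.
A CSTR operates uniformly at the exit composition, giving r_N = 15.62 and r_P = 37.50 (each k·C_M^n at C_M = 4.101).
Overall selectivity = C_N/C_P = r_Nτ/(r_Pτ) = r_N/r_P = 0.417.

0.417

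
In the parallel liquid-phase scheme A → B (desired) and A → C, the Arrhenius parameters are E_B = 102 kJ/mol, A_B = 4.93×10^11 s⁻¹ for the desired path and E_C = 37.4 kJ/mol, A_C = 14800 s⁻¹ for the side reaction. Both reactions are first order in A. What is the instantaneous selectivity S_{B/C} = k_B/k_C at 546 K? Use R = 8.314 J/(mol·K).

22.0

k_B/k_C = (A_B/A_C)·exp[−(E_B−E_C)/(RT)] = (A_B/A_C)·exp[(E_C−E_B)/(RT)].
(E_C−E_B)/(RT) = (37.4−102)×10³/(8.314×546) = -64600/4539 = -14.23.
k_B/k_C = (4.93×10^11/14800)·exp(-14.23) = 3.331×10^7 × 6.601×10^-7 = 22.0.
Since E_B > E_C, raising the temperature improves selectivity toward B.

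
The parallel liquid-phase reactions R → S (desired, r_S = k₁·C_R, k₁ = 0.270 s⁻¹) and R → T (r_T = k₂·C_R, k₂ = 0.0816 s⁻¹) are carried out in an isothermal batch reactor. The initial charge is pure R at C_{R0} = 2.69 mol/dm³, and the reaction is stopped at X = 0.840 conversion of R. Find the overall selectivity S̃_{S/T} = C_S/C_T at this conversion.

3.31

C_R = C_{R0}(1−X) = 0.4304 mol/dm³.
Both paths are first order in R, so the instantaneous fraction to S is constant: dC_S/d(−C_R) = k₁/(k₁+k₂) = 0.7679.
C_S = 0.7679·(C_{R0}−C_R) = 0.7679×2.260 = 1.74 mol/dm³.
C_T = (C_{R0}−C_R)−C_S = 0.5244 mol/dm³; S̃_{S/T} = 1.735/0.5244 = 3.31.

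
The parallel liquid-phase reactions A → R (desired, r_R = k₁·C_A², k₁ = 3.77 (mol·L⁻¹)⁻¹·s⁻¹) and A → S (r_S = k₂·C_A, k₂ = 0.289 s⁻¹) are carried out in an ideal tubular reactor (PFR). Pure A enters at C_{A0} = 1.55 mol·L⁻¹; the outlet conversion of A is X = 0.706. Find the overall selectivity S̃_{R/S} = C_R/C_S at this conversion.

11.8

C_A = C_{A0}(1−X) = 0.4557 mol·L⁻¹.
Along a PFR/batch, dC_S/dC_A = −r_S/(r_R+r_S) = −k₂/(k₂+k₁·C_A).
Integrating from C_{A0} to C_A: C_S = (0.289/3.77)·ln[(0.289+3.77·1.55)/(0.289+3.77·0.456)] = 0.07666·ln(6.133/2.007) = 0.08562 mol·L⁻¹.
Then C_R = (C_{A0}−C_A) − C_S = 1.094 − 0.08562 = 1.009 mol·L⁻¹.
S̃_{R/S} = C_R/C_S = 1.009/0.08562 = 11.8.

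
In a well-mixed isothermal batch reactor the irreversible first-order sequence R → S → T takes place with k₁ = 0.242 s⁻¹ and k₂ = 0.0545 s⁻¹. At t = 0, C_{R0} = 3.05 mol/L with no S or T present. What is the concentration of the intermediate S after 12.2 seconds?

1.82 mol/L

For first-order series with pure R initially, C_S(t) = k₁C_{R0}/(k₂−k₁)·(e^(−k₁t) − e^(−k₂t)).
e^(−k₁t) = e^(−0.242×12.2) = e^(−2.952) = 0.05221; e^(−k₂t) = e^(−0.6649) = 0.5143.
C_S = 0.242×3.05/(0.0545−0.242) × (0.05221−0.5143) = (-3.937)×(-0.4621) = 1.819 mol/L.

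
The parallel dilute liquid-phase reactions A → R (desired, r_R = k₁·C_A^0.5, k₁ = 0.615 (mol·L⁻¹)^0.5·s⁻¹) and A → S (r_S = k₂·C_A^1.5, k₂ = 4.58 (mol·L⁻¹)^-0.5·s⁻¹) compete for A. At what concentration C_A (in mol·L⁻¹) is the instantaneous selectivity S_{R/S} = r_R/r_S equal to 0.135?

S_{R/S} = (k₁/k₂)·C_A⁻¹ ⇒ C_A = (S·k₂/k₁)^(-1).
= (0.135×4.58/0.615)^(-1) = (1.005)^(-1) = 0.995 mol·L⁻¹.

0.995 mol·L⁻¹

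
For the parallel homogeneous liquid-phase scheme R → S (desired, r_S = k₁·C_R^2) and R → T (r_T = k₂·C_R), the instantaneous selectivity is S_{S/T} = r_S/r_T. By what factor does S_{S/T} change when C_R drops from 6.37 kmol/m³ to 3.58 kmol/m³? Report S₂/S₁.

0.562

S_{S/T} = (k₁/k₂)·C_R, so S₂/S₁ = (C_{R,2}/C_{R,1}).
= 3.58/6.37 = 0.562.
Selectivity toward S falls as C_R falls — high-concentration operation is favoured.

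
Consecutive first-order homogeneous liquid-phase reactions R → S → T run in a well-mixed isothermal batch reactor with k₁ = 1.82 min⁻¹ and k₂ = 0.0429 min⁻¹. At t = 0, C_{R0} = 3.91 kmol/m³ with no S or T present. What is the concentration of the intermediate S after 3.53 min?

Solving the coupled first-order balances gives C_S(t) = [k₁/(k₂−k₁)]·C_{R0}·(e^(−k₁t) − e^(−k₂t)).
e^(−k₁t) = e^(−1.82×3.53) = e^(−6.425) = 0.001621; e^(−k₂t) = e^(−0.1514) = 0.8595.
C_S = 1.82×3.91/(0.0429−1.82) × (0.001621−0.8595) = (-4.004)×(-0.8579) = 3.435 kmol/m³.

3.44 kmol/m³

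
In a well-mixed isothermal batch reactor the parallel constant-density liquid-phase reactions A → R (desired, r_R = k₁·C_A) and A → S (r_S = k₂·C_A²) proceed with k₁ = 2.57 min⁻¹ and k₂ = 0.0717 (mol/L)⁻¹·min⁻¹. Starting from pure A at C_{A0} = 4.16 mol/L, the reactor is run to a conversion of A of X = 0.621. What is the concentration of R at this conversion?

C_A = C_{A0}(1−X) = 1.577 mol/L.
Along a PFR/batch, dC_R/dC_A = −r_R/(r_R+r_S) = −k₁/(k₁+k₂·C_A).
Integrating from C_{A0} to C_A: C_R = (2.57/0.0717)·ln[(2.57+0.0717·4.16)/(2.57+0.0717·1.58)] = 35.84·ln(2.868/2.683) = 2.393 mol/L.

2.39 mol/L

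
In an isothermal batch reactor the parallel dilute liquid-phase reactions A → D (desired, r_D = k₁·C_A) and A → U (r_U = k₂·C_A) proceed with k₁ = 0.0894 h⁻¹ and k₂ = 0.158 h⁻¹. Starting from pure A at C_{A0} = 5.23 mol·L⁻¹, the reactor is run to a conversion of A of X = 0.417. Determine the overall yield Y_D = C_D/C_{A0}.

C_A = C_{A0}(1−X) = 3.049 mol·L⁻¹.
Both paths are first order in A, so the instantaneous fraction to D is constant: dC_D/d(−C_A) = k₁/(k₁+k₂) = 0.3614.
C_D = 0.3614·(C_{A0}−C_A) = 0.3614×2.181 = 0.788 mol·L⁻¹.
Y_D = C_D/C_{A0} = 0.7881/5.23 = 0.151.

0.151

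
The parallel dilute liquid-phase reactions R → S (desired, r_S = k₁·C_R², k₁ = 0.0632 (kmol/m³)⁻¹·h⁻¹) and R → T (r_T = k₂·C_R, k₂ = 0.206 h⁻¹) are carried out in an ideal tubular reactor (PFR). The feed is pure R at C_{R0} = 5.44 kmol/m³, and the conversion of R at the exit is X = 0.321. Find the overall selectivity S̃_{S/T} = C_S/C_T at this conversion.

1.39

C_R = C_{R0}(1−X) = 3.694 kmol/m³.
Along a PFR/batch, dC_T/dC_R = −r_T/(r_S+r_T) = −k₂/(k₂+k₁·C_R).
Integrating from C_{R0} to C_R: C_T = (0.206/0.0632)·ln[(0.206+0.0632·5.44)/(0.206+0.0632·3.69)] = 3.259·ln(0.5498/0.4394) = 0.7303 kmol/m³.
Then C_S = (C_{R0}−C_R) − C_T = 1.746 − 0.7303 = 1.016 kmol/m³.
S̃_{S/T} = C_S/C_T = 1.016/0.7303 = 1.39.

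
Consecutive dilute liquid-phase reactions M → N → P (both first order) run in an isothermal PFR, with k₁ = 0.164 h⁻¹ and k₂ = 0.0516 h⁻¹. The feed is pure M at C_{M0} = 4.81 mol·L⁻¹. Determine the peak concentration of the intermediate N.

2.83 mol·L⁻¹

At the optimum, C_{N,max}/C_{M0} = (k₁/k₂)^[k₂/(k₂−k₁)].
= (0.164/0.0516)^(0.0516/(0.0516−0.164)) = (3.178)^(-0.4591) = 0.5881.
C_{N,max} = 0.5881×4.81 = 2.83 mol·L⁻¹.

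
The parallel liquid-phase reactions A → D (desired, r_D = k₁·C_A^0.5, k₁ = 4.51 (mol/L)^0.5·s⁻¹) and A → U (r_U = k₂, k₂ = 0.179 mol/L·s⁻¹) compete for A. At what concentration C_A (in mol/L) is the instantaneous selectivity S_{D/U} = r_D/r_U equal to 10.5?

0.174 mol/L

S_{D/U} = (k₁/k₂)·C_A^0.5 ⇒ C_A = (S·k₂/k₁)^(2).
= (10.5×0.179/4.51)^(2) = (0.4167)^(2) = 0.174 mol/L.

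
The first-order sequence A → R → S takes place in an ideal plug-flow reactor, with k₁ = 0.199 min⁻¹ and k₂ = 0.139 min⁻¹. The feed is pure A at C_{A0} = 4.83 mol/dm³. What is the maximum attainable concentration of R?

For a first-order series the maximum intermediate yield is C_{R,max}/C_{A0} = (k₁/k₂)^[k₂/(k₂−k₁)].
= (0.199/0.139)^(0.139/(0.139−0.199)) = (1.432)^(-2.317) = 0.4355.
C_{R,max} = 0.4355×4.83 = 2.10 mol/dm³.

2.10 mol/dm³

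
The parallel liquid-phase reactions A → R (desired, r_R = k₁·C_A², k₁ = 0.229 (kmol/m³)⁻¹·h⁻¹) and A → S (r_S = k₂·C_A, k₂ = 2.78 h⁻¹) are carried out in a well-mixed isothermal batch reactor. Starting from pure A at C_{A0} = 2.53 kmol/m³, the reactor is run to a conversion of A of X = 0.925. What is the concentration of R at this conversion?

0.230 kmol/m³

C_A = C_{A0}(1−X) = 0.1897 kmol/m³.
Along a PFR/batch, dC_S/dC_A = −r_S/(r_R+r_S) = −k₂/(k₂+k₁·C_A).
Integrating from C_{A0} to C_A: C_S = (2.78/0.229)·ln[(2.78+0.229·2.53)/(2.78+0.229·0.190)] = 12.14·ln(3.359/2.823) = 2.110 kmol/m³.
Then C_R = (C_{A0}−C_A) − C_S = 2.340 − 2.110 = 0.2304 kmol/m³.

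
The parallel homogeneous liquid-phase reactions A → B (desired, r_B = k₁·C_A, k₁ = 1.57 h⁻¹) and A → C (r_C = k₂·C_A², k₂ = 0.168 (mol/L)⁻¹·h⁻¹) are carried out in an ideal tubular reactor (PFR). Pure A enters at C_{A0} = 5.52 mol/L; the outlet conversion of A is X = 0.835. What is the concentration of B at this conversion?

C_A = C_{A0}(1−X) = 0.9108 mol/L.
Along a PFR/batch, dC_B/dC_A = −r_B/(r_B+r_C) = −k₁/(k₁+k₂·C_A).
Integrating from C_{A0} to C_A: C_B = (1.57/0.168)·ln[(1.57+0.168·5.52)/(1.57+0.168·0.911)] = 9.345·ln(2.497/1.723) = 3.469 mol/L.

3.47 mol/L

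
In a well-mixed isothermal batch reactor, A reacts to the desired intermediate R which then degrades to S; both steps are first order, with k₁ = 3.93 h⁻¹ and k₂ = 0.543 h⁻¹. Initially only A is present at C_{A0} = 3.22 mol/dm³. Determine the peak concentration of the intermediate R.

For a first-order series the maximum intermediate yield is C_{R,max}/C_{A0} = (k₁/k₂)^[k₂/(k₂−k₁)].
= (3.93/0.543)^(0.543/(0.543−3.93)) = (7.238)^(-0.1603) = 0.7281.
C_{R,max} = 0.7281×3.22 = 2.34 mol/dm³.

2.34 mol/dm³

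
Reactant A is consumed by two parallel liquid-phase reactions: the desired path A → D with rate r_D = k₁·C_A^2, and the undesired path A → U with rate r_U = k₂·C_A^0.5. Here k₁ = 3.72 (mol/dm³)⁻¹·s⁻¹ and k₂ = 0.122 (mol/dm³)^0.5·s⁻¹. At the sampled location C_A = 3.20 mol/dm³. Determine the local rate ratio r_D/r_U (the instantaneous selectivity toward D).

S_{D/U} = r_D/r_U = (k₁·C_A^2)/(k₂·C_A^0.5) = (k₁/k₂)·C_A^1.5.
= (3.72×3.200^2) / (0.122×3.200^0.5) = 38.09/0.2182 = 175.

175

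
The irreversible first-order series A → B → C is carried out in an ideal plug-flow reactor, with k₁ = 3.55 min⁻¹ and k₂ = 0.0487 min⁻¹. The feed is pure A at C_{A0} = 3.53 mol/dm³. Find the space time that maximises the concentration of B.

For first-order series the maximum of C_B occurs at τ_opt = ln(k₂/k₁)/(k₂−k₁).
= ln(0.0487/3.55)/(0.0487−3.55) = ln(0.01372)/-3.501 = -4.289/-3.501 = 1.22 min.

1.22 min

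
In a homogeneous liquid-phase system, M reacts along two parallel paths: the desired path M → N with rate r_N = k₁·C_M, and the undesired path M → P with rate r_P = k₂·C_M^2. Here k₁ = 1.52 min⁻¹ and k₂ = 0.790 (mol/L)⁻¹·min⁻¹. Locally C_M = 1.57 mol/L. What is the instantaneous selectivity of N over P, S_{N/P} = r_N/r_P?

1.23

S_{N/P} = r_N/r_P = (k₁·C_M)/(k₂·C_M^2) = (k₁/k₂)·C_M⁻¹.
= (1.52×1.570) / (0.790×1.570^2) = 2.386/1.947 = 1.23.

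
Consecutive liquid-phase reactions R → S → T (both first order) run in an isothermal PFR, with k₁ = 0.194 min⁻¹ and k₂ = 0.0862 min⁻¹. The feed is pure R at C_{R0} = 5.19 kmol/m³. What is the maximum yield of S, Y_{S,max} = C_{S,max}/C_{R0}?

At the optimum, C_{S,max}/C_{R0} = (k₁/k₂)^[k₂/(k₂−k₁)].
= (0.194/0.0862)^(0.0862/(0.0862−0.194)) = (2.251)^(-0.7996) = 0.5228.

0.523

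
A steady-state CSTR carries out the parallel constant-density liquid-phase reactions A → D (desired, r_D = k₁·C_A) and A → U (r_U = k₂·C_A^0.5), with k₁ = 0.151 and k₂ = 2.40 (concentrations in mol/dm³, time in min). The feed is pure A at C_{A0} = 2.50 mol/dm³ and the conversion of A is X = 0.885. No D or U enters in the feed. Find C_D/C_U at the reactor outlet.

Exit C_A = C_{A0}(1−X) = 2.50×0.115 = 0.2875 mol/dm³.
Rates in a CSTR are evaluated at the outlet concentration: r_D = 0.151×0.2875 = 0.04341, r_U = 2.40×0.2875^0.5 = 1.287.
Overall selectivity = C_D/C_U = r_Dτ/(r_Uτ) = r_D/r_U = 0.0337.

0.0337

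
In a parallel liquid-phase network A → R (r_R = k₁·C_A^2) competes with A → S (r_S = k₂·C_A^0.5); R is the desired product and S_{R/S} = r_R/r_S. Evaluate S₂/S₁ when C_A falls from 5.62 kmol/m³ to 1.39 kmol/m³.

S_{R/S} = (k₁/k₂)·C_A^1.5, so S₂/S₁ = (C_{A,2}/C_{A,1})^1.5.
= (1.39/5.62)^1.5 = (0.2473)^1.5 = 0.123.
Selectivity toward R falls as C_A falls — high-concentration operation is favoured.

0.123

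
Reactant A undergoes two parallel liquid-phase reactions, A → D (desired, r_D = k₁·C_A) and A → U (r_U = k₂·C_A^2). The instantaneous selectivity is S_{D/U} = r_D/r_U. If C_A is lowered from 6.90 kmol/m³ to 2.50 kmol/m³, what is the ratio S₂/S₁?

2.76

S_{D/U} = (k₁/k₂)·C_A⁻¹, so S₂/S₁ = (C_{A,2}/C_{A,1})⁻¹.
= 6.90/2.50 = 2.76.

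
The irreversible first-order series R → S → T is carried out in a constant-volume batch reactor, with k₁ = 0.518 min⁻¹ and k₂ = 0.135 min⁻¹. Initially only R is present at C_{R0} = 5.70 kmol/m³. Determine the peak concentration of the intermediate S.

3.55 kmol/m³

For a first-order series the maximum intermediate yield is C_{S,max}/C_{R0} = (k₁/k₂)^[k₂/(k₂−k₁)].
= (0.518/0.135)^(0.135/(0.135−0.518)) = (3.837)^(-0.3525) = 0.6225.
C_{S,max} = 0.6225×5.70 = 3.55 kmol/m³.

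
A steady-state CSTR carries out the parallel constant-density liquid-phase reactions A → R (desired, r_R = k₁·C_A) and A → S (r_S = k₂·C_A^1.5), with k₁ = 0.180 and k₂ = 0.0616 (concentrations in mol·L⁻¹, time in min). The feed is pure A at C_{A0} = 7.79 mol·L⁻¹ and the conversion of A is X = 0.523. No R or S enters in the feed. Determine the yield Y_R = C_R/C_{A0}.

Exit C_A = C_{A0}(1−X) = 7.79×0.477 = 3.716 mol·L⁻¹.
Rates in a CSTR are evaluated at the outlet concentration: r_R = 0.180×3.716 = 0.6688, r_S = 0.0616×3.716^1.5 = 0.4412.
Fraction of consumed A going to R: r_R/(r_R+r_S) = 0.6025.
C_R = 0.6025·C_{A0}·X = 0.6025×7.79×0.523 = 2.45 mol·L⁻¹; Y_R = C_R/C_{A0} = 0.315.

0.315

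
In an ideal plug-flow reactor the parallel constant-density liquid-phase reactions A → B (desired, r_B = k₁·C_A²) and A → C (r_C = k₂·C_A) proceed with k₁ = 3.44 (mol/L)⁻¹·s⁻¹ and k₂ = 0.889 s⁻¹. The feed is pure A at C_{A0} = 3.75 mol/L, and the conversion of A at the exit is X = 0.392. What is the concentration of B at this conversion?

C_A = C_{A0}(1−X) = 2.280 mol/L.
Along a PFR/batch, dC_C/dC_A = −r_C/(r_B+r_C) = −k₂/(k₂+k₁·C_A).
Integrating from C_{A0} to C_A: C_C = (0.889/3.44)·ln[(0.889+3.44·3.75)/(0.889+3.44·2.28)] = 0.2584·ln(13.79/8.732) = 0.1181 mol/L.
Then C_B = (C_{A0}−C_A) − C_C = 1.470 − 0.1181 = 1.352 mol/L.

1.35 mol/L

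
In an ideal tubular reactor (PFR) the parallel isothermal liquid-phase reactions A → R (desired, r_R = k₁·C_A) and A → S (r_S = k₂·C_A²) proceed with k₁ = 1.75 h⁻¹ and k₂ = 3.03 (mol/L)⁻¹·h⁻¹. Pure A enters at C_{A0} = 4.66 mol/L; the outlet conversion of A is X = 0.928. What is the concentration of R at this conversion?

1.01 mol/L

C_A = C_{A0}(1−X) = 0.3355 mol/L.
Along a PFR/batch, dC_R/dC_A = −r_R/(r_R+r_S) = −k₁/(k₁+k₂·C_A).
Integrating from C_{A0} to C_A: C_R = (1.75/3.03)·ln[(1.75+3.03·4.66)/(1.75+3.03·0.336)] = 0.5776·ln(15.87/2.767) = 1.009 mol/L.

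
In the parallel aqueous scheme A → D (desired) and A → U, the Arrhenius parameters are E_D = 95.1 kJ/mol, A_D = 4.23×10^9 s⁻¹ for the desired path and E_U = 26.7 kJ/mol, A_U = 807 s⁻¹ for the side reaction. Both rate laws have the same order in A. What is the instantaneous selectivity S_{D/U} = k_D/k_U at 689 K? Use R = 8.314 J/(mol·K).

34.2

With equal orders, S_{D/U} = k_D/k_U = (A_D/A_U)·exp[(E_U−E_D)/(RT)].
(E_U−E_D)/(RT) = (26.7−95.1)×10³/(8.314×689) = -68400/5728 = -11.94.
k_D/k_U = (4.23×10^9/807)·exp(-11.94) = 5.242×10^6 × 6.520×10^-6 = 34.2.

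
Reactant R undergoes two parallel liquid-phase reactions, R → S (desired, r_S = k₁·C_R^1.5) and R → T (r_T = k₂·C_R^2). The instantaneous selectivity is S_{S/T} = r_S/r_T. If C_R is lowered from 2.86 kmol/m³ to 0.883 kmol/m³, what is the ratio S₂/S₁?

1.80

S_{S/T} = (k₁/k₂)·C_R^-0.5, so S₂/S₁ = (C_{R,2}/C_{R,1})^-0.5.
= (0.883/2.86)^(-0.5) = (0.3087)^(-0.5) = 1.80.
Selectivity toward S rises as C_R falls — low-concentration operation is favoured.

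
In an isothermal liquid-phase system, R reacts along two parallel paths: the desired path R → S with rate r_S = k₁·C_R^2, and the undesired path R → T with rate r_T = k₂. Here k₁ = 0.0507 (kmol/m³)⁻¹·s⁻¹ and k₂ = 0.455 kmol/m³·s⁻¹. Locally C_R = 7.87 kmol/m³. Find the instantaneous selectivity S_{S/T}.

S_{S/T} = r_S/r_T = (k₁·C_R^2)/(k₂) = (k₁/k₂)·C_R^2.
= (0.0507×7.870^2) / (0.455) = 3.140/0.4550 = 6.90.

6.90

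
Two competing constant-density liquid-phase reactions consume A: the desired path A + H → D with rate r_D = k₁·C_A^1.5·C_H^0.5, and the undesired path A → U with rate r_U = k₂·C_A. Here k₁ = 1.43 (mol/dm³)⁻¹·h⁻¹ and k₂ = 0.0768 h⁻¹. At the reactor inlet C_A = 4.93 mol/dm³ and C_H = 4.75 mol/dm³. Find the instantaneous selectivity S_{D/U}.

90.1

S_{D/U} = r_D/r_U = (k₁·C_A^1.5·C_H^0.5)/(k₂·C_A) = (k₁/k₂)·C_A^0.5·C_H^0.5.
= (1.43×4.930^1.5×4.750^0.5) / (0.0768×4.930) = 34.12/0.3786 = 90.1.
Since the desired path is higher order in A, keeping C_A high (PFR or concentrated feed) favours D.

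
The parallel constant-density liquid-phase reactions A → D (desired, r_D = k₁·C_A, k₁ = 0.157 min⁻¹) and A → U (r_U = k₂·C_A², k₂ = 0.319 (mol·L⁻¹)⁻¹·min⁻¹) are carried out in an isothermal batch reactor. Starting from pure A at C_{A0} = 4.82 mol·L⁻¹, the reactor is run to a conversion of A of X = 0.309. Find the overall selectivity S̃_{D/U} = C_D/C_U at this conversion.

C_A = C_{A0}(1−X) = 3.331 mol·L⁻¹.
Along a PFR/batch, dC_D/dC_A = −r_D/(r_D+r_U) = −k₁/(k₁+k₂·C_A).
Integrating from C_{A0} to C_A: C_D = (0.157/0.319)·ln[(0.157+0.319·4.82)/(0.157+0.319·3.33)] = 0.4922·ln(1.695/1.219) = 0.1619 mol·L⁻¹.
C_U = (C_{A0}−C_A)−C_D = 1.327 mol·L⁻¹; S̃_{D/U} = 0.1619/1.327 = 0.122.

0.122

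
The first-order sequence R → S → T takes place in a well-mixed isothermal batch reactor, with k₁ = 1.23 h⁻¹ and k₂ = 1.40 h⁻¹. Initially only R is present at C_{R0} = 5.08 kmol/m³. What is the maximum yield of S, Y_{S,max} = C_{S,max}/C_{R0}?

At the optimum, C_{S,max}/C_{R0} = (k₁/k₂)^[k₂/(k₂−k₁)].
= (1.23/1.40)^(1.40/(1.40−1.23)) = (0.8786)^(8.235) = 0.3443.

0.344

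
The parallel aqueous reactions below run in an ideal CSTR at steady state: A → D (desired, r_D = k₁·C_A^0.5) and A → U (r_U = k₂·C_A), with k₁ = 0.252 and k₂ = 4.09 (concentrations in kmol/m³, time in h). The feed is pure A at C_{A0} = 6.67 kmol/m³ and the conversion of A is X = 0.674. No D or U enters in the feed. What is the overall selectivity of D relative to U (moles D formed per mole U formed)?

Exit C_A = C_{A0}(1−X) = 6.67×0.326 = 2.174 kmol/m³.
Rates in a CSTR are evaluated at the outlet concentration: r_D = 0.252×2.174^0.5 = 0.3716, r_U = 4.09×2.174 = 8.893.
Overall selectivity = C_D/C_U = r_Dτ/(r_Uτ) = r_D/r_U = 0.0418.

0.0418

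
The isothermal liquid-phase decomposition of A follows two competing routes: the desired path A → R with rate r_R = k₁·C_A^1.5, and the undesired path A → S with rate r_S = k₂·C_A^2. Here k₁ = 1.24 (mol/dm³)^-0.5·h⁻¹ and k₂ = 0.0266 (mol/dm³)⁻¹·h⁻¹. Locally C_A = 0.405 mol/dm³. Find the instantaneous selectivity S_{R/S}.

73.3

S_{R/S} = r_R/r_S = (k₁·C_A^1.5)/(k₂·C_A^2) = (k₁/k₂)·C_A^-0.5.
= (1.24×0.4050^1.5) / (0.0266×0.4050^2) = 0.3196/0.004363 = 73.3.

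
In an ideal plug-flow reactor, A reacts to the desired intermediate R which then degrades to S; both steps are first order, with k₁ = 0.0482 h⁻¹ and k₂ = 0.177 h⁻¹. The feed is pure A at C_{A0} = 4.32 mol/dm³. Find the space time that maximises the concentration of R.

10.1 h

Setting dC_R/dτ = 0 gives τ_opt = ln(k₂/k₁)/(k₂−k₁).
= ln(0.177/0.0482)/(0.177−0.0482) = ln(3.672)/0.1288 = 1.301/0.1288 = 10.1 h.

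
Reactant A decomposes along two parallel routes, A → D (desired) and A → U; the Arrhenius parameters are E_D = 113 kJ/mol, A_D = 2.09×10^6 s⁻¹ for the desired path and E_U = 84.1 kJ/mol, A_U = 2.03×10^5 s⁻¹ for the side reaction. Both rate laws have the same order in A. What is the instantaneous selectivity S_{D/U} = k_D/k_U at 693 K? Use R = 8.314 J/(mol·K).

0.0683

k_D/k_U = (A_D/A_U)·exp[−(E_D−E_U)/(RT)] = (A_D/A_U)·exp[(E_U−E_D)/(RT)].
(E_U−E_D)/(RT) = (84.1−113)×10³/(8.314×693) = -28900/5762 = -5.016.
k_D/k_U = (2.09×10^6/2.03×10^5)·exp(-5.016) = 10.30 × 0.006631 = 0.0683.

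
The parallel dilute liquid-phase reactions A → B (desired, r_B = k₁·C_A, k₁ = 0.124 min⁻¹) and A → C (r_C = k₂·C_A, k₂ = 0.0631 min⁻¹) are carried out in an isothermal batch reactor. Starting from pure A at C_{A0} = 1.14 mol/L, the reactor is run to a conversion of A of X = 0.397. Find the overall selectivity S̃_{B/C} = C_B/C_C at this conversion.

C_A = C_{A0}(1−X) = 0.6874 mol/L.
Both paths are first order in A, so the instantaneous fraction to B is constant: dC_B/d(−C_A) = k₁/(k₁+k₂) = 0.6627.
C_B = 0.6627·(C_{A0}−C_A) = 0.6627×0.4526 = 0.300 mol/L.
C_C = (C_{A0}−C_A)−C_B = 0.1526 mol/L; S̃_{B/C} = 0.2999/0.1526 = 1.97.

1.97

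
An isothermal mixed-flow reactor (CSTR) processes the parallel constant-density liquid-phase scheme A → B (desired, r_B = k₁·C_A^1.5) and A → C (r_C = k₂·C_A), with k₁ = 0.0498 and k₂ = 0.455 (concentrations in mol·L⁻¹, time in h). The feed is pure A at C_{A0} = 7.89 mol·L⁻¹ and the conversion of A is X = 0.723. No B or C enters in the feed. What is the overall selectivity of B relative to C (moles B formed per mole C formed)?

Exit C_A = C_{A0}(1−X) = 7.89×0.277 = 2.186 mol·L⁻¹.
Rates in a CSTR are evaluated at the outlet concentration: r_B = 0.0498×2.186^1.5 = 0.1609, r_C = 0.455×2.186 = 0.9944.
Overall selectivity = C_B/C_C = r_Bτ/(r_Cτ) = r_B/r_C = 0.162.

0.162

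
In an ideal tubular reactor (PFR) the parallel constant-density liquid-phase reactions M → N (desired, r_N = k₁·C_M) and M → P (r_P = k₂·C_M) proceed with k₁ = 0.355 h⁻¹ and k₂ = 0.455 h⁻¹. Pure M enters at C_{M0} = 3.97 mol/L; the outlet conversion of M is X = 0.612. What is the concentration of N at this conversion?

1.06 mol/L

C_M = C_{M0}(1−X) = 1.540 mol/L.
Both paths are first order in M, so the instantaneous fraction to N is constant: dC_N/d(−C_M) = k₁/(k₁+k₂) = 0.4383.
C_N = 0.4383·(C_{M0}−C_M) = 0.4383×2.430 = 1.06 mol/L.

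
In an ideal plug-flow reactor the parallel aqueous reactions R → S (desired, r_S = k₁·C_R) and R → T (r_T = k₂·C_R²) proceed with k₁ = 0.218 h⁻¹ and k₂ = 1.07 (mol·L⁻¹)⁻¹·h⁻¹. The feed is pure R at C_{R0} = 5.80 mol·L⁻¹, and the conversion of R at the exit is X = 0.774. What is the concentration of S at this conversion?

0.281 mol·L⁻¹

C_R = C_{R0}(1−X) = 1.311 mol·L⁻¹.
Along a PFR/batch, dC_S/dC_R = −r_S/(r_S+r_T) = −k₁/(k₁+k₂·C_R).
Integrating from C_{R0} to C_R: C_S = (0.218/1.07)·ln[(0.218+1.07·5.80)/(0.218+1.07·1.31)] = 0.2037·ln(6.424/1.621) = 0.2806 mol·L⁻¹.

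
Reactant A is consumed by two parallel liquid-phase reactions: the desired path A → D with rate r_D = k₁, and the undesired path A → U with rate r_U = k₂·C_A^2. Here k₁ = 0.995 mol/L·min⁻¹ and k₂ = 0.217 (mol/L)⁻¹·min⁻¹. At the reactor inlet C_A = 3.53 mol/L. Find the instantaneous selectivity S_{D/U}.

0.368

S_{D/U} = r_D/r_U = (k₁)/(k₂·C_A^2) = (k₁/k₂)·C_A^-2.
= (0.995) / (0.217×3.530^2) = 0.9950/2.704 = 0.368.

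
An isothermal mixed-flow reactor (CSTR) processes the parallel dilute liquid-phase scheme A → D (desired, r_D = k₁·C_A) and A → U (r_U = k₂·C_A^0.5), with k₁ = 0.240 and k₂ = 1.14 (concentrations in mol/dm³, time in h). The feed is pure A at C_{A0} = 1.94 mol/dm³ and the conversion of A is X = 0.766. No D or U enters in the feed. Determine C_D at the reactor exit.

0.185 mol/dm³

Exit C_A = C_{A0}(1−X) = 1.94×0.234 = 0.4540 mol/dm³.
In a CSTR the entire volume is at exit conditions, so r_D = 0.240×0.4540 = 0.1090 and r_U = 1.14×0.4540^0.5 = 0.7681.
Fraction of consumed A going to D: r_D/(r_D+r_U) = 0.1242.
C_D = 0.1242·C_{A0}·X = 0.1242×1.94×0.766 = 0.185 mol/dm³.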